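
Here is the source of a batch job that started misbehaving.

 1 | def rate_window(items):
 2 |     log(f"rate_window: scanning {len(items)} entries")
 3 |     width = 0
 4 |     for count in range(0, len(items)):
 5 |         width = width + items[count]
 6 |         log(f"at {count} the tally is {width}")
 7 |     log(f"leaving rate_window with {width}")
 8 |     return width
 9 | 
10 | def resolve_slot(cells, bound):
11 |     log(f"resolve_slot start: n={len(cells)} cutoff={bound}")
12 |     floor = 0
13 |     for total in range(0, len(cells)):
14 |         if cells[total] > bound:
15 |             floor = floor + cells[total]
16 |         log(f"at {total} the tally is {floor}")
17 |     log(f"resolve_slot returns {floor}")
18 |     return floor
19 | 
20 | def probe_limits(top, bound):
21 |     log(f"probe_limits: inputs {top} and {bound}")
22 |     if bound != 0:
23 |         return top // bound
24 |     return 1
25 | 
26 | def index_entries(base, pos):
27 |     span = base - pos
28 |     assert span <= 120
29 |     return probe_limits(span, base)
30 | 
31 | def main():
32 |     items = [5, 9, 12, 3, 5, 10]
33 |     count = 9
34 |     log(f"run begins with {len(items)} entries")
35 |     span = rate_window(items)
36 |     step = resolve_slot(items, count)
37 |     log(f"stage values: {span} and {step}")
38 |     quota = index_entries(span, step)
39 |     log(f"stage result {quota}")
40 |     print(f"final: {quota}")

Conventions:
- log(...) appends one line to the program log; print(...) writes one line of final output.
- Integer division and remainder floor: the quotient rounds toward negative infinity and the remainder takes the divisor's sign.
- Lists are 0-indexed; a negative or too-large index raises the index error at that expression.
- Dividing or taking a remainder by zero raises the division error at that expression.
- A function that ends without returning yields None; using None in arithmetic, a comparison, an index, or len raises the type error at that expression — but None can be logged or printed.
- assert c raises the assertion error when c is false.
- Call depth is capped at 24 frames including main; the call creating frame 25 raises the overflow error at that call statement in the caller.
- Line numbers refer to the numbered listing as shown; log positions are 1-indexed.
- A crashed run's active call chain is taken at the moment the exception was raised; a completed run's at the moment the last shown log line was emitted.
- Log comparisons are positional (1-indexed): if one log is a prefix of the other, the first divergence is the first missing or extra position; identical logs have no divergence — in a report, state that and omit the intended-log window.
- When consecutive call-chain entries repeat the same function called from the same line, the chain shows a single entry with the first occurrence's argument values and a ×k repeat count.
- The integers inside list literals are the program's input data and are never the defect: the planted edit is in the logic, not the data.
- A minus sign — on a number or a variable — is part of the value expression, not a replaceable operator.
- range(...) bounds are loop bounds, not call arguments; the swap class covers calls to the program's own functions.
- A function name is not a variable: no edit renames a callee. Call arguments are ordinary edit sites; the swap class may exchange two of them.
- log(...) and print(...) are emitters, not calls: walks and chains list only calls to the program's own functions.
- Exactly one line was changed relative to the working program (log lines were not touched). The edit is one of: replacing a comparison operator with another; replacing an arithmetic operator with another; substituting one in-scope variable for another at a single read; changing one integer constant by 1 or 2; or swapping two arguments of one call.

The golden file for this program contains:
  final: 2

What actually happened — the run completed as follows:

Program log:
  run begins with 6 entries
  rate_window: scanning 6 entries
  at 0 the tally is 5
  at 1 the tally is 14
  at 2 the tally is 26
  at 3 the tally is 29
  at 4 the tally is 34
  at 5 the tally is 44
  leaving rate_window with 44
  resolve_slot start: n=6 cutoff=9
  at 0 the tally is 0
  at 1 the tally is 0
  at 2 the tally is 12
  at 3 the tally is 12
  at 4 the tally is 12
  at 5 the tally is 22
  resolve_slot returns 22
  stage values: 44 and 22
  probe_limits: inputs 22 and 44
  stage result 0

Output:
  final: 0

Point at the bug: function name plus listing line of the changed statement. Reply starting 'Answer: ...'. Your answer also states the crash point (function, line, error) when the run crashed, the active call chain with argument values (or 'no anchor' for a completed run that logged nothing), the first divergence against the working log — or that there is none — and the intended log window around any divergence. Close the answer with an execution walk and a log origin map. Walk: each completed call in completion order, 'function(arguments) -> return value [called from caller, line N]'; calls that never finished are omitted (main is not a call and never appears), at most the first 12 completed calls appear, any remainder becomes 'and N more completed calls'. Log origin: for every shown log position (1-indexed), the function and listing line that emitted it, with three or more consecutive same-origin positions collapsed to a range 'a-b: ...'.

Answer: the defect is in index_entries at line 29.
Key fact: The earliest visible damage is log position 19 — 'probe_limits: inputs 22 and 44' rather than the intended 'probe_limits: inputs 44 and 22'.
Call chain: main.
First divergence: position 19 — the shown line 'probe_limits: inputs 22 and 44' should read 'probe_limits: inputs 44 and 22'.
Intended log window:
  17: resolve_slot returns 22
  18: stage values: 44 and 22
  19: probe_limits: inputs 44 and 22
  20: stage result 2
Execution walk:
  rate_window([5, 9, 12, 3, 5, 10]) -> 44  [called from main, line 35]
  resolve_slot([5, 9, 12, 3, 5, 10], 9) -> 22  [called from main, line 36]
  probe_limits(22, 44) -> 0  [called from index_entries, line 29]
  index_entries(44, 22) -> 0  [called from main, line 38]
Origin of each log line:
  1 — main, line 34
  2 — rate_window, line 2
  3-8 — rate_window, line 6
  9 — rate_window, line 7
  10 — resolve_slot, line 11
  11-16 — resolve_slot, line 16
  17 — resolve_slot, line 17
  18 — main, line 37
  19 — probe_limits, line 21
  20 — main, line 39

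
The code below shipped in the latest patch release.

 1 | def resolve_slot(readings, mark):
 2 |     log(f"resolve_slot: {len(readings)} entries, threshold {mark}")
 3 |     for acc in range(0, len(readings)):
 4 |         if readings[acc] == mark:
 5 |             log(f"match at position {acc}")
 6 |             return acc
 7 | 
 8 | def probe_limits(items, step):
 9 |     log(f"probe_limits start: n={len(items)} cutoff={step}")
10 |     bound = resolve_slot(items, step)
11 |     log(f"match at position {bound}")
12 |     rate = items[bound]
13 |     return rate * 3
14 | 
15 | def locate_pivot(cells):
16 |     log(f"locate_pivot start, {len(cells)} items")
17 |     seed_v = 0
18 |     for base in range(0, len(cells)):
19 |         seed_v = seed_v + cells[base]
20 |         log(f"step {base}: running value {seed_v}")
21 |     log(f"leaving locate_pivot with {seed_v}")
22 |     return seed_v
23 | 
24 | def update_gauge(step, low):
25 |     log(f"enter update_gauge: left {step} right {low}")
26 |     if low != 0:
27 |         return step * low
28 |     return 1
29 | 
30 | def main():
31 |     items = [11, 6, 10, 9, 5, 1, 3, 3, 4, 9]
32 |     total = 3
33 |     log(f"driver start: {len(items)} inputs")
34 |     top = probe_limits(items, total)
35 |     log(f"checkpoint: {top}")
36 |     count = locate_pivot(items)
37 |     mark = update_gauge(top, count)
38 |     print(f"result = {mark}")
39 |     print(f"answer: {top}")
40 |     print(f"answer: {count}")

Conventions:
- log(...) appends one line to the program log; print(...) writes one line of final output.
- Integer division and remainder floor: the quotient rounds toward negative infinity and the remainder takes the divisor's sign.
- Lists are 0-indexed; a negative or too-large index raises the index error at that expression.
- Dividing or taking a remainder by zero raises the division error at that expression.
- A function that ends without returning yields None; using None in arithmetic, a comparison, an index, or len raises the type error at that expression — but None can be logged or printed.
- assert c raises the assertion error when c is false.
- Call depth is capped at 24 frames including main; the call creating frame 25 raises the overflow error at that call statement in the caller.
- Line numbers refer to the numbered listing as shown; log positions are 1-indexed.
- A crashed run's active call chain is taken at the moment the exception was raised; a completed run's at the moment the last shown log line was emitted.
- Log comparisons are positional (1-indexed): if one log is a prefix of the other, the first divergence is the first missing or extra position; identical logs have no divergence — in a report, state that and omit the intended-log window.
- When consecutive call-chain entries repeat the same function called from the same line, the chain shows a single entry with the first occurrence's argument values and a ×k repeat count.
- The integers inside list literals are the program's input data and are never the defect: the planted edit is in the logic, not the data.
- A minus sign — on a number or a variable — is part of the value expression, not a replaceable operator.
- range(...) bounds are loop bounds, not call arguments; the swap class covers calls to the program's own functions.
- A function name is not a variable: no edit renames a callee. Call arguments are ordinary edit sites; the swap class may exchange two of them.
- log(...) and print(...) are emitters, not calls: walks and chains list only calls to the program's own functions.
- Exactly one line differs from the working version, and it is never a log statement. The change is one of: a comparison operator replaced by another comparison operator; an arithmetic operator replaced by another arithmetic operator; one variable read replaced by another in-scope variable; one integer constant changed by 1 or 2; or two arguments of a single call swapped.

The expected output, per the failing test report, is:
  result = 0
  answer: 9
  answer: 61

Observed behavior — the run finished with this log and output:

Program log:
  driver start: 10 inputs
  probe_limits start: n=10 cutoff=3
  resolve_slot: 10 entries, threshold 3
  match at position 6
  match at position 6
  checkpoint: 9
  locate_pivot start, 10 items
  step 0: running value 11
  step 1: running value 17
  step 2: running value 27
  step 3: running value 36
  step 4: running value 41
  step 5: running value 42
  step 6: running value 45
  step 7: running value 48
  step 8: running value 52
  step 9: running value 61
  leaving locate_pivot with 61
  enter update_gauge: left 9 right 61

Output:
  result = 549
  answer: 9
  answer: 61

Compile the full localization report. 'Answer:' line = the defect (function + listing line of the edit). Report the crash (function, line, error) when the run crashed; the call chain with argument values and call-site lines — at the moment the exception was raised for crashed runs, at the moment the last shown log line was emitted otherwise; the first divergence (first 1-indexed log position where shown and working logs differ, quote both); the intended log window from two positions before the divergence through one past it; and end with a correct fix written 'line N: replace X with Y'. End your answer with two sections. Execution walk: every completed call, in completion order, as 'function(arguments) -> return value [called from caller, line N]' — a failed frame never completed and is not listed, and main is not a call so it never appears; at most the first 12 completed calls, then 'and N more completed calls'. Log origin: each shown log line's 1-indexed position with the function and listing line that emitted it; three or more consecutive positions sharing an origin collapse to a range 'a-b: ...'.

Answer: the defect is in update_gauge at line 27.
Core observation: No log line changed; the fault shows up purely in the output.
Call chain: main -> update_gauge(9, 61) (called at line 37).
First divergence: none — the logs agree in full.
Execution walk:
  resolve_slot([11, 6, 10, 9, 5, 1, 3, 3, 4, 9], 3) -> 6  [called from probe_limits, line 10]
  probe_limits([11, 6, 10, 9, 5, 1, 3, 3, 4, 9], 3) -> 9  [called from main, line 34]
  locate_pivot([11, 6, 10, 9, 5, 1, 3, 3, 4, 9]) -> 61  [called from main, line 36]
  update_gauge(9, 61) -> 549  [called from main, line 37]
Log origin:
  1 — main, line 33
  2 — probe_limits, line 9
  3 — resolve_slot, line 2
  4 — resolve_slot, line 5
  5 — probe_limits, line 11
  6 — main, line 35
  7 — locate_pivot, line 16
  8-17 — locate_pivot, line 20
  18 — locate_pivot, line 21
  19 — update_gauge, line 25
A correct fix: line 27: replace `*` with `//`.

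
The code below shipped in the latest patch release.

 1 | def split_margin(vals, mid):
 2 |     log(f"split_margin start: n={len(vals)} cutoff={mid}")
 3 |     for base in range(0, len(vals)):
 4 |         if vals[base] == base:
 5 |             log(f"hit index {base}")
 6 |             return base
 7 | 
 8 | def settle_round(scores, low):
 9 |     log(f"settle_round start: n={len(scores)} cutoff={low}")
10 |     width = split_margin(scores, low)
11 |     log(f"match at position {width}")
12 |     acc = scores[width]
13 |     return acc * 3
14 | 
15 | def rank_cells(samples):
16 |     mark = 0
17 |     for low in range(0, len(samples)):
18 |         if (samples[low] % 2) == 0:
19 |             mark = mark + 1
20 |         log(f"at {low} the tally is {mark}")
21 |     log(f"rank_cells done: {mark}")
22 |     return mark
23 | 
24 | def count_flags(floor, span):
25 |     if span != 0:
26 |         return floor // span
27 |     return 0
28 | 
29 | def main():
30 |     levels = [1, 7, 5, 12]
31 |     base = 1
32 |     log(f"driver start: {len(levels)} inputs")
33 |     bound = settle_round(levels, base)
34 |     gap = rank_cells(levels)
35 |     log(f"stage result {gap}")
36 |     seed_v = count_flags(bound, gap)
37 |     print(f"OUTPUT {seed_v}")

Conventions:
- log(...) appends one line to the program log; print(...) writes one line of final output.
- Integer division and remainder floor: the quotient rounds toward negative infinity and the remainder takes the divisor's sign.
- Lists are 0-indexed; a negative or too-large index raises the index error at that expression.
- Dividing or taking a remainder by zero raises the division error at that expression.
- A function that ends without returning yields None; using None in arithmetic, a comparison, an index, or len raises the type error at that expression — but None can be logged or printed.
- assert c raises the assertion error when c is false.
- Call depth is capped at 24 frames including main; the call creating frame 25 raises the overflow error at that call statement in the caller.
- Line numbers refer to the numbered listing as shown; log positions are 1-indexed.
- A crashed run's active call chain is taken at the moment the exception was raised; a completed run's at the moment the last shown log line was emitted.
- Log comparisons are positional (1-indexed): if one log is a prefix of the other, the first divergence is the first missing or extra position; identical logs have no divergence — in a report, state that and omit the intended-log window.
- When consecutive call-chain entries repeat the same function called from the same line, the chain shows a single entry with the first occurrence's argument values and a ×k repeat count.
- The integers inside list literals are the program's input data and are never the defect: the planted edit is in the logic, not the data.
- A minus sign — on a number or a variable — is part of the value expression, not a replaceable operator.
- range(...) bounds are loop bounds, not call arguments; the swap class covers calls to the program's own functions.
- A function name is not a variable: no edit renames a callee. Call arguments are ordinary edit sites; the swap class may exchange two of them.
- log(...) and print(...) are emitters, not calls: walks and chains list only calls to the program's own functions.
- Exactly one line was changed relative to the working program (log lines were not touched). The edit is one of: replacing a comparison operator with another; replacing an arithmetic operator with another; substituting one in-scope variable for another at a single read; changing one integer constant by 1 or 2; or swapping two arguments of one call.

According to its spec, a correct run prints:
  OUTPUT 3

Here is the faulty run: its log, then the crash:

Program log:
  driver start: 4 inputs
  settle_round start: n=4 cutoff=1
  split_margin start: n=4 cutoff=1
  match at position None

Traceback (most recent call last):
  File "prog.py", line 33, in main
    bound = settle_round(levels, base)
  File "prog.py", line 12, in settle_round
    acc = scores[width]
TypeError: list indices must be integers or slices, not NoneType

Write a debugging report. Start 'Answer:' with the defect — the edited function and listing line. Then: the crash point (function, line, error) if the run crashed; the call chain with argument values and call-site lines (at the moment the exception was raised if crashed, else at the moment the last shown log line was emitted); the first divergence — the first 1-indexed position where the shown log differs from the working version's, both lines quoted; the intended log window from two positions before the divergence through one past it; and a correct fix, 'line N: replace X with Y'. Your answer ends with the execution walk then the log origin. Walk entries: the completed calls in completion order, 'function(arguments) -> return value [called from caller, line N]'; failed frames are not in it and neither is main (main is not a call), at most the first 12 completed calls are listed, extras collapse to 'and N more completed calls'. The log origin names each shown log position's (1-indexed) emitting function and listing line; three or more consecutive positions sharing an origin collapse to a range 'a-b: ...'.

Answer: the defect is in split_margin at line 4.
Key fact: The earliest visible damage is log position 4 — 'match at position None' rather than the intended 'hit index 0'.
Crash: settle_round, line 12, TypeError.
Call chain: main -> settle_round([1, 7, 5, 12], 1) (called at line 33).
First divergence: position 4; shown 'match at position None' vs intended 'hit index 0'.
Intended log window:
  2: settle_round start: n=4 cutoff=1
  3: split_margin start: n=4 cutoff=1
  4: hit index 0
  5: match at position 0
Execution walk:
  split_margin([1, 7, 5, 12], 1) -> None  [called from settle_round, line 10]
Log origins:
  1: emitted by main (line 32)
  2: emitted by settle_round (line 9)
  3: emitted by split_margin (line 2)
  4: emitted by settle_round (line 11)
A correct fix: line 4: replace `vals[base] == base` with `vals[base] == mid`.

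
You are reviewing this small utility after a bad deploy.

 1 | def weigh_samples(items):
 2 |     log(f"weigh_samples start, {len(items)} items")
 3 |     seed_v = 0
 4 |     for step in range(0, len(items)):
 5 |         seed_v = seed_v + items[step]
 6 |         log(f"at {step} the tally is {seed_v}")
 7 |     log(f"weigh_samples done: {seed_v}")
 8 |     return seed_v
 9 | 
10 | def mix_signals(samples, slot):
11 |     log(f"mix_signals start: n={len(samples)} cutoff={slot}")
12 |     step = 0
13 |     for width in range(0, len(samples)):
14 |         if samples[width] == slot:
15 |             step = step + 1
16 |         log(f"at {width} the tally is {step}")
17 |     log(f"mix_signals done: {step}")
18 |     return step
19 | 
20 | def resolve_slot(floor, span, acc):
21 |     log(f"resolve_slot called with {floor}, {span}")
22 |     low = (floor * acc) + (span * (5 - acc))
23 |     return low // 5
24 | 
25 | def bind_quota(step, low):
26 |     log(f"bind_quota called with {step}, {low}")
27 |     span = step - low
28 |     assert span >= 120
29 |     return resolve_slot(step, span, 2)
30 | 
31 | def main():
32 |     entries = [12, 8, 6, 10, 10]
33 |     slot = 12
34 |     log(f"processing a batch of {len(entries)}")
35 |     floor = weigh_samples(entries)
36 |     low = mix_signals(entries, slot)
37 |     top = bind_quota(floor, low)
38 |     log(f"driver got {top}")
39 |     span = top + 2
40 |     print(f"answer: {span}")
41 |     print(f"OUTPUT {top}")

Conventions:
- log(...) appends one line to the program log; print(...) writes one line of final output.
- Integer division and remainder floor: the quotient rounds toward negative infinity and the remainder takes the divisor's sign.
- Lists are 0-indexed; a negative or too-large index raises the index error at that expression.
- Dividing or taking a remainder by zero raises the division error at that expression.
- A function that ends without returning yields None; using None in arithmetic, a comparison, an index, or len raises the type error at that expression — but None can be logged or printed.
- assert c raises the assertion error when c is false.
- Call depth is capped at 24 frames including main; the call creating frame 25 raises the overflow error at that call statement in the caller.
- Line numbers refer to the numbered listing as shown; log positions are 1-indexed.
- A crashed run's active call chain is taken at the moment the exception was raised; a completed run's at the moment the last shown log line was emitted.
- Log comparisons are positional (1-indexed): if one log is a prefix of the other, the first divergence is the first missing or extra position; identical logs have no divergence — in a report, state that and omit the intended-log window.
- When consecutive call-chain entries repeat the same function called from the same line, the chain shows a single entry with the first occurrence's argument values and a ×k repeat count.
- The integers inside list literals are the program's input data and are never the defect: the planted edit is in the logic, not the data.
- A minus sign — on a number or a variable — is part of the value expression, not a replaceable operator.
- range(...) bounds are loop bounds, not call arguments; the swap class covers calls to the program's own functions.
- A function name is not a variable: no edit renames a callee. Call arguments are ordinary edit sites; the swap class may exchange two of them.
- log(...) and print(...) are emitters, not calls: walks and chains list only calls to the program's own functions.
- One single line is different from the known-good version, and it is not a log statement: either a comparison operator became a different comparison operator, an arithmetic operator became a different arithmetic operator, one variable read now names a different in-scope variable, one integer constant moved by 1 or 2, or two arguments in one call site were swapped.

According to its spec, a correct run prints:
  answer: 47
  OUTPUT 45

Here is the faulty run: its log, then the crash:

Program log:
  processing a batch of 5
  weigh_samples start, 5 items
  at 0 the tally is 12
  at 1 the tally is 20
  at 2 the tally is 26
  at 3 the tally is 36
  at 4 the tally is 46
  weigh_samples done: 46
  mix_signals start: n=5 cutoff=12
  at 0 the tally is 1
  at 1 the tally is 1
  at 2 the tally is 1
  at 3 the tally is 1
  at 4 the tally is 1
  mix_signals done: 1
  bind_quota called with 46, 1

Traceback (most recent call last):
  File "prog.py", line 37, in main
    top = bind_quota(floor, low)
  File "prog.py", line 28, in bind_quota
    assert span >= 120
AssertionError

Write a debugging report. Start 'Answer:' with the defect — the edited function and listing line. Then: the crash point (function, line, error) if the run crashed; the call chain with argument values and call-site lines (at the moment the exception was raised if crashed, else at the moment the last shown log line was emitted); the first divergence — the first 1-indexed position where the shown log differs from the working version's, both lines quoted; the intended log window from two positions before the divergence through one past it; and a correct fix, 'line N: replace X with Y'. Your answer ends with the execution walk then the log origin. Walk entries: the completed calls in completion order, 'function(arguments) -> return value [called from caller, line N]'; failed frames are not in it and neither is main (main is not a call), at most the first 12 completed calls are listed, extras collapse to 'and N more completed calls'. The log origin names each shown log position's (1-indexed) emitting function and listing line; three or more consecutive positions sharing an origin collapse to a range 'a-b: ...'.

Answer: the defect is in bind_quota at line 28.
Core observation: Only 16 log lines were emitted before the run died; the intended continuation was 'resolve_slot called with 46, 45'.
Crash: bind_quota, line 28, AssertionError.
Call chain: main -> bind_quota(46, 1) (called at line 37).
First divergence: position 17 — after 16 matching lines the faulty run goes silent; intended next line 'resolve_slot called with 46, 45'.
Intended log window:
  15: mix_signals done: 1
  16: bind_quota called with 46, 1
  17: resolve_slot called with 46, 45
  18: driver got 45
Execution walk:
  weigh_samples([12, 8, 6, 10, 10]) -> 46  [called from main, line 35]
  mix_signals([12, 8, 6, 10, 10], 12) -> 1  [called from main, line 36]
Origin of each log line:
  1: logged in main at line 34
  2: logged in weigh_samples at line 2
  3-7: logged in weigh_samples at line 6
  8: logged in weigh_samples at line 7
  9: logged in mix_signals at line 11
  10-14: logged in mix_signals at line 16
  15: logged in mix_signals at line 17
  16: logged in bind_quota at line 26
A correct fix: line 28: replace `>=` with `<=`.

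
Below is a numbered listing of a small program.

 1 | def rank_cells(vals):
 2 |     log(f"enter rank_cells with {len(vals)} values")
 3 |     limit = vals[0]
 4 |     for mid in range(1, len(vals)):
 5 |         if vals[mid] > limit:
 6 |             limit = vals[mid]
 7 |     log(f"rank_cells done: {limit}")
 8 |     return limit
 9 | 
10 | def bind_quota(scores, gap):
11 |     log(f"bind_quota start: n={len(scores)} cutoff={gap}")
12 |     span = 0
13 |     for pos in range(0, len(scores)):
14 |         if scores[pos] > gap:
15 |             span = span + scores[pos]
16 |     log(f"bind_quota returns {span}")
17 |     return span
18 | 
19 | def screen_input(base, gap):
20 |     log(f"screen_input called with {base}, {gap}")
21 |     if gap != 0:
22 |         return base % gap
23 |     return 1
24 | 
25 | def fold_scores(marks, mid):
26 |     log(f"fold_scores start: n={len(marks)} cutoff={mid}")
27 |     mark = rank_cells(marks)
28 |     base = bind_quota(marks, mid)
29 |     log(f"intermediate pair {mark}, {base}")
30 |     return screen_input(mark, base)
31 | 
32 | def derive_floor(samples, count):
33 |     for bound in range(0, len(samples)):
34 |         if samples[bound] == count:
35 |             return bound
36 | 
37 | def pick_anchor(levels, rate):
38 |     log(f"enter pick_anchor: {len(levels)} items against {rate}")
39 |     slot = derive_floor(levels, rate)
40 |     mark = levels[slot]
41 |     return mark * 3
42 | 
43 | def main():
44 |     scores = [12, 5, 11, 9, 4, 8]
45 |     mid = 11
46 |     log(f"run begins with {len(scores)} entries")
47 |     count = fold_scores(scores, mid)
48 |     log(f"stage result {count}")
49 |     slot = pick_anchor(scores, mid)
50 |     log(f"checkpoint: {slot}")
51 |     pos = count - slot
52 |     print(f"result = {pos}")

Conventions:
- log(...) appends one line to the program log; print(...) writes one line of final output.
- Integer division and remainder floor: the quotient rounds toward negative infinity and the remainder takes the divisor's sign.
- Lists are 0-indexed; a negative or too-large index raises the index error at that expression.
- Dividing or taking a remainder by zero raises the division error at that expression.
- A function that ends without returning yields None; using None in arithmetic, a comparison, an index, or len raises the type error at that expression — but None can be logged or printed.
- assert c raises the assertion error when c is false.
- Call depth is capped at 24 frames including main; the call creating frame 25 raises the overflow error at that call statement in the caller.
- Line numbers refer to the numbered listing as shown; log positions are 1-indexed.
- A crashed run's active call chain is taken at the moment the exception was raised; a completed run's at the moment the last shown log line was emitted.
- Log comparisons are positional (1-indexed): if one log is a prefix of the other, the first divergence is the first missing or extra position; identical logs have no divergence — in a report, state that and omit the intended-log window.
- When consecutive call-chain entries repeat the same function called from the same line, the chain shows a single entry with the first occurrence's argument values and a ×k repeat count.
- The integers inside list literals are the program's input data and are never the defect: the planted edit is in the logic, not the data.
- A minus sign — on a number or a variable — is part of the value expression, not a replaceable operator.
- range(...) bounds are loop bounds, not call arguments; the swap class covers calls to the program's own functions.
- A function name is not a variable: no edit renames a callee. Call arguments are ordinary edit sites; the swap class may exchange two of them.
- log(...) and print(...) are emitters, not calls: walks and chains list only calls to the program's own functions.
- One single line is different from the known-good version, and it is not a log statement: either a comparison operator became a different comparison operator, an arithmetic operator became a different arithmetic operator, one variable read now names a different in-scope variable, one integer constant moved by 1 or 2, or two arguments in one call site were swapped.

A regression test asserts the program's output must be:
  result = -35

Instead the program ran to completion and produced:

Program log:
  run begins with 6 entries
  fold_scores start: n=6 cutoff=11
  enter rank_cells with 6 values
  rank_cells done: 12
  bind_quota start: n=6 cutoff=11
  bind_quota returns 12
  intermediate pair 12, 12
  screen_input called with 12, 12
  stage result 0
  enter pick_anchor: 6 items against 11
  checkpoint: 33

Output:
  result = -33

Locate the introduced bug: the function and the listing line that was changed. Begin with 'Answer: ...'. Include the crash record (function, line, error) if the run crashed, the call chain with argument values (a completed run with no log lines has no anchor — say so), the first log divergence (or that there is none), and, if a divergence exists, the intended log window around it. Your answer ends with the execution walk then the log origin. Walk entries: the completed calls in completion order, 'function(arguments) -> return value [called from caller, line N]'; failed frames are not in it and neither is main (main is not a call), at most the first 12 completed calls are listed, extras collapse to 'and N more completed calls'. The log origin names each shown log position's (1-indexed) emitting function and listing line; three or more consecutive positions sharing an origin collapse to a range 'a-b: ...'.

Answer: the defect is in main at line 45.
Core observation: At log position 2 the runs split — shown 'fold_scores start: n=6 cutoff=11', but the working version logs 'fold_scores start: n=6 cutoff=12'.
Call chain: main.
First divergence: position 2 — shown 'fold_scores start: n=6 cutoff=11', intended 'fold_scores start: n=6 cutoff=12'.
Intended log window:
  1: run begins with 6 entries
  2: fold_scores start: n=6 cutoff=12
  3: enter rank_cells with 6 values
Execution walk:
  rank_cells([12, 5, 11, 9, 4, 8]) -> 12  [called from fold_scores, line 27]
  bind_quota([12, 5, 11, 9, 4, 8], 11) -> 12  [called from fold_scores, line 28]
  screen_input(12, 12) -> 0  [called from fold_scores, line 30]
  fold_scores([12, 5, 11, 9, 4, 8], 11) -> 0  [called from main, line 47]
  derive_floor([12, 5, 11, 9, 4, 8], 11) -> 2  [called from pick_anchor, line 39]
  pick_anchor([12, 5, 11, 9, 4, 8], 11) -> 33  [called from main, line 49]
Log origin:
  1: from main, line 46
  2: from fold_scores, line 26
  3: from rank_cells, line 2
  4: from rank_cells, line 7
  5: from bind_quota, line 11
  6: from bind_quota, line 16
  7: from fold_scores, line 29
  8: from screen_input, line 20
  9: from main, line 48
  10: from pick_anchor, line 38
  11: from main, line 50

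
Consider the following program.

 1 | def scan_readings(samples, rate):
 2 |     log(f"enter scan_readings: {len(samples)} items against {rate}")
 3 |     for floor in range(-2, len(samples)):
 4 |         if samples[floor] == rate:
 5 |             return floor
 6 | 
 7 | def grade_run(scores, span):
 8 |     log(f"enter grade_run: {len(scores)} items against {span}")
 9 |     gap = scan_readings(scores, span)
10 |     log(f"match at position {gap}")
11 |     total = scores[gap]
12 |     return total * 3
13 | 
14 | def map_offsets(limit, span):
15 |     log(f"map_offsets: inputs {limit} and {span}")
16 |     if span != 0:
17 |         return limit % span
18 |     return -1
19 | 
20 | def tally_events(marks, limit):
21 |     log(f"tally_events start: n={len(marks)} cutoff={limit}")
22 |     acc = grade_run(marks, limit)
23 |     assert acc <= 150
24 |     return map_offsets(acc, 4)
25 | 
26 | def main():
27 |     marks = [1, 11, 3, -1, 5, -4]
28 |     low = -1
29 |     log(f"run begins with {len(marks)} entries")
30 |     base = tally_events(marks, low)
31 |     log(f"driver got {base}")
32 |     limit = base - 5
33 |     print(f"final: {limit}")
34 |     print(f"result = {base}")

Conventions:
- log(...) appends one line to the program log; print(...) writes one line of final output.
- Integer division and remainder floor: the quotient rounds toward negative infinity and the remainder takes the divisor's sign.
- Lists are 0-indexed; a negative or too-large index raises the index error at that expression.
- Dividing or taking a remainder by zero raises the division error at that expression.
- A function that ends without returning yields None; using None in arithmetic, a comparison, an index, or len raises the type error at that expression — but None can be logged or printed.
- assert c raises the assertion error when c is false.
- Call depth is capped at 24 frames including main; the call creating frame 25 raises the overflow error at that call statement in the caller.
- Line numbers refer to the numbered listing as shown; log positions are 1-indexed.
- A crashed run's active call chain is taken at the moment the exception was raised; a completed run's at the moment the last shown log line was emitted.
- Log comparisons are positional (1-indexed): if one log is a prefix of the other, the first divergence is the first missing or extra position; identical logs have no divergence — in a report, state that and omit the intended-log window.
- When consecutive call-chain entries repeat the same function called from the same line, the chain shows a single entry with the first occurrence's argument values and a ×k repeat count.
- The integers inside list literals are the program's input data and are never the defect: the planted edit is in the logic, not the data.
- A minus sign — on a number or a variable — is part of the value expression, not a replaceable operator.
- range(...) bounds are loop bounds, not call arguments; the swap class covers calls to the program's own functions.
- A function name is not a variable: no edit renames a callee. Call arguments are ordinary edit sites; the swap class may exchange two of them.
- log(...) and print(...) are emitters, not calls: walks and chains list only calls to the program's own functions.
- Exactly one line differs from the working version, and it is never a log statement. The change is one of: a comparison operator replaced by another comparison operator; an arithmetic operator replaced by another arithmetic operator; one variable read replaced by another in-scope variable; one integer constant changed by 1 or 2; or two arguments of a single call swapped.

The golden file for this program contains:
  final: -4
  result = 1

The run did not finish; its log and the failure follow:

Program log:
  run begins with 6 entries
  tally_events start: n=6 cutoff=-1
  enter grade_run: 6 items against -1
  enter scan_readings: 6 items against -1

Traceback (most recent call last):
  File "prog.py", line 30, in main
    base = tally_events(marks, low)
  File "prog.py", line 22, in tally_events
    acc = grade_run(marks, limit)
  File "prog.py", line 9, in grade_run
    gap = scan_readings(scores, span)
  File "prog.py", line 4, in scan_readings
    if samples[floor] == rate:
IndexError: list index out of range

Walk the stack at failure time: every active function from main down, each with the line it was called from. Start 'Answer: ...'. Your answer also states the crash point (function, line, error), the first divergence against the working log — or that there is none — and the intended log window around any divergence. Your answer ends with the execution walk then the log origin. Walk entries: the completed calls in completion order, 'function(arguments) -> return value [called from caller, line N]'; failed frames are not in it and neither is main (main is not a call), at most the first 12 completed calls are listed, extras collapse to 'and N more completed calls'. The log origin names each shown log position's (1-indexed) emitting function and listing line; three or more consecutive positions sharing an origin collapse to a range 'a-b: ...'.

Answer: main -> tally_events (called at line 30) -> grade_run (called at line 22) -> scan_readings (called at line 9).
Core observation: The faulty run's log stops after 4 lines; the working version's next line would be 'match at position 3'.
Crash: scan_readings, line 4, IndexError.
First divergence: position 5 (shown log ended at 4 lines; the working version continues: 'match at position 3').
Intended log window:
  3: enter grade_run: 6 items against -1
  4: enter scan_readings: 6 items against -1
  5: match at position 3
  6: map_offsets: inputs -3 and 4
Execution walk:
  (no call completed)
Log origin:
  1: logged in main at line 29
  2: logged in tally_events at line 21
  3: logged in grade_run at line 8
  4: logged in scan_readings at line 2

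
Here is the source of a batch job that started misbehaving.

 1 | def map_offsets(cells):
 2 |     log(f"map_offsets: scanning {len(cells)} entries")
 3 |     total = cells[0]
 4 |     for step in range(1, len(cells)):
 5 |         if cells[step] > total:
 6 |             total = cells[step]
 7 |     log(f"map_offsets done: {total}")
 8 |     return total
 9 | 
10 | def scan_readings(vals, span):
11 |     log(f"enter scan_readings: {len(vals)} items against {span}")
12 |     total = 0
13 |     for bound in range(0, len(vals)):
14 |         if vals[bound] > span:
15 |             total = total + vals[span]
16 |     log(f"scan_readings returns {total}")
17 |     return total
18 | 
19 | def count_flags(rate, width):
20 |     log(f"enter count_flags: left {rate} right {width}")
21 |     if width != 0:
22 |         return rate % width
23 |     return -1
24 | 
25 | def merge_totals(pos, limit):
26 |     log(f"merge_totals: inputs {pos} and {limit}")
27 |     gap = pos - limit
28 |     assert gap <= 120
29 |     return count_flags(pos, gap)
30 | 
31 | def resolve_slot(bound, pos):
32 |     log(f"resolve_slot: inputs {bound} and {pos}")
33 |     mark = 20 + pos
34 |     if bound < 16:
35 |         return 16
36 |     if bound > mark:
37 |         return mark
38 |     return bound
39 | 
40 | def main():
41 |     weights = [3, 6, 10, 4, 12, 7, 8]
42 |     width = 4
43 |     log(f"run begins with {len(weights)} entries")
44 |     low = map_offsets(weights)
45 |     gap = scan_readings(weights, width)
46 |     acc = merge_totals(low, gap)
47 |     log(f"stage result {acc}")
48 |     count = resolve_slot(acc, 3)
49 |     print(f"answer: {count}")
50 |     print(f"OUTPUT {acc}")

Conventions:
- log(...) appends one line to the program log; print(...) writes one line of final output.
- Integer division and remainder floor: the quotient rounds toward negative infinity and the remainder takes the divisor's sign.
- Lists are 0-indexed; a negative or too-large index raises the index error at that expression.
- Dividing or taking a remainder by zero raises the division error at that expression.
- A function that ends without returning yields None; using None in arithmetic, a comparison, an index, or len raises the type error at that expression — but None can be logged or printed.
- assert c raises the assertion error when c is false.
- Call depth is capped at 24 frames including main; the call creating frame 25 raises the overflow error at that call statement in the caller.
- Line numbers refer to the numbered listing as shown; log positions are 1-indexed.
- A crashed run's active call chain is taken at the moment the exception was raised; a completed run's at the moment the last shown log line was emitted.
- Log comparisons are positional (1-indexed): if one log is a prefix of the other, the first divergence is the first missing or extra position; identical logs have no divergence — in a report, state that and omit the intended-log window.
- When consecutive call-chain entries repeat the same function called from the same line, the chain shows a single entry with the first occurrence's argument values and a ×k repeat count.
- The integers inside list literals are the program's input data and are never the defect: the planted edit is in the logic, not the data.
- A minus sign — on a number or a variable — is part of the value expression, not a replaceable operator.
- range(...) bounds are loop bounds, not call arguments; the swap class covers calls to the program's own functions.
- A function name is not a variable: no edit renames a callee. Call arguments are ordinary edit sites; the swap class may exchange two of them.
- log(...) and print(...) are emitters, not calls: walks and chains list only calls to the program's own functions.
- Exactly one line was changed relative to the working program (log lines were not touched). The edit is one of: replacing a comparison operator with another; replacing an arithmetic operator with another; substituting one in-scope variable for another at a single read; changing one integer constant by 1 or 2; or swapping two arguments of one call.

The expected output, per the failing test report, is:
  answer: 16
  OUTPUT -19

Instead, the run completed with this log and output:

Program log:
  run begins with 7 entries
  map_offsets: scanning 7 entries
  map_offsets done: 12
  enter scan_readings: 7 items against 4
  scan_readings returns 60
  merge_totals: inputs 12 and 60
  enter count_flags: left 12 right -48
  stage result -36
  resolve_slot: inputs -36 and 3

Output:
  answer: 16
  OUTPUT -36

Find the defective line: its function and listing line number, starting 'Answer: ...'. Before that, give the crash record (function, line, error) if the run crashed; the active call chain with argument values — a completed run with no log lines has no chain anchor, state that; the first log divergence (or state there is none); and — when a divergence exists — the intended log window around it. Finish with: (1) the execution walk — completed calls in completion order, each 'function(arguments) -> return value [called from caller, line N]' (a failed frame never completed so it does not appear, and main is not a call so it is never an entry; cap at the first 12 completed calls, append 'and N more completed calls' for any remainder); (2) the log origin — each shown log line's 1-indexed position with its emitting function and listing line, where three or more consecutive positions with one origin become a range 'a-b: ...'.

Answer: the defect is in scan_readings at line 15.
Core observation: The earliest visible damage is log position 5 — 'scan_readings returns 60' rather than the intended 'scan_readings returns 43'.
Call chain: main -> resolve_slot(-36, 3) (called at line 48).
First divergence: position 5 — the shown line 'scan_readings returns 60' should read 'scan_readings returns 43'.
Intended log window:
  3: map_offsets done: 12
  4: enter scan_readings: 7 items against 4
  5: scan_readings returns 43
  6: merge_totals: inputs 12 and 43
Execution walk:
  map_offsets([3, 6, 10, 4, 12, 7, 8]) -> 12  [called from main, line 44]
  scan_readings([3, 6, 10, 4, 12, 7, 8], 4) -> 60  [called from main, line 45]
  count_flags(12, -48) -> -36  [called from merge_totals, line 29]
  merge_totals(12, 60) -> -36  [called from main, line 46]
  resolve_slot(-36, 3) -> 16  [called from main, line 48]
Log origin:
  1: emitted by main (line 43)
  2: emitted by map_offsets (line 2)
  3: emitted by map_offsets (line 7)
  4: emitted by scan_readings (line 11)
  5: emitted by scan_readings (line 16)
  6: emitted by merge_totals (line 26)
  7: emitted by count_flags (line 20)
  8: emitted by main (line 47)
  9: emitted by resolve_slot (line 32)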